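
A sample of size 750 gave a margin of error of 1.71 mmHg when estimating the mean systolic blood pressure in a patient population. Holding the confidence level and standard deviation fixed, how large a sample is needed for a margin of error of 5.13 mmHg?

Margin of error scales as 1/√n, so n₂ = n₁·(E₁/E₂)².
n₂ = 750 × (1.71/5.13)² = 750 × 0.1111 = 83.33
Round up: n₂ = 84.

84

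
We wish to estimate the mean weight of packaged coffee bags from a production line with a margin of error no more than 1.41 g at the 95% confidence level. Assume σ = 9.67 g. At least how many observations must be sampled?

181

For a mean, the margin of error is E = z·σ/√n, so n = (zσ/E)².
At 95% confidence, z = 1.960.
n = (1.960 × 9.67 / 1.41)² = 180.69
Round up: n = 181.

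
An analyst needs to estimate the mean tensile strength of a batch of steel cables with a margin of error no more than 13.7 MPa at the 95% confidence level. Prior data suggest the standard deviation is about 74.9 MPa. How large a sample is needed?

115

For a mean, the margin of error is E = z·σ/√n, so n = (zσ/E)².
At 95% confidence, z = 1.960.
n = (1.960 × 74.9 / 13.7)² = 114.82
Round up: n = 115.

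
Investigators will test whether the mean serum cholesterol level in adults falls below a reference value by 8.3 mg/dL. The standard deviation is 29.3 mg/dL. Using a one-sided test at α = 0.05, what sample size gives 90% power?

For a one-sample z-test, n = ((z_α + z_β)·σ/δ)².
z_α = 1.645 (one-sided α = 0.05); z_β = 1.282 (power 90% → β = 0.1).
n = (2.927 × 29.3 / 8.3)² = 106.76
Round up: n = 107.

107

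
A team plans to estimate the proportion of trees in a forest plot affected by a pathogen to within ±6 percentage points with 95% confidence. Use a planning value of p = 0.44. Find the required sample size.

263

For a proportion with margin E = 0.06 at 95% confidence, z = 1.960.
n = p̂(1−p̂)(z/E)² = 0.44 × 0.56 × (1.960/0.06)² = 262.94
Round up: n = 263.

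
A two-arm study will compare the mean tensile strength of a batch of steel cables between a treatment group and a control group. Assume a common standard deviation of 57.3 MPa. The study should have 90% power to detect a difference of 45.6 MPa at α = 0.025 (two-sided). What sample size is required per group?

For two equal groups, n per group = 2·((z_{α/2} + z_β)·σ/δ)².
z_{α/2} = 2.241; z_β = 1.282 (power 90%).
n = 2 × (3.523 × 57.3 / 45.6)² = 2 × 19.60 = 39.20
Round up: n = 40 per group.

40 per group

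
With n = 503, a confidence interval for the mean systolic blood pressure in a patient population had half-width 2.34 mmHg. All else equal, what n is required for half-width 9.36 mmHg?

32

Margin of error scales as 1/√n, so n₂ = n₁·(E₁/E₂)².
n₂ = 503 × (2.34/9.36)² = 503 × 0.0625 = 31.44
Round up: n₂ = 32.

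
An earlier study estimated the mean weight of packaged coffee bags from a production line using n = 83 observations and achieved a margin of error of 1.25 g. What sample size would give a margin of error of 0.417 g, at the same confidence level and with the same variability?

Margin of error scales as 1/√n, so n₂ = n₁·(E₁/E₂)².
n₂ = 83 × (1.25/0.417)² = 83 × 8.986 = 745.84
Round up: n₂ = 746.

746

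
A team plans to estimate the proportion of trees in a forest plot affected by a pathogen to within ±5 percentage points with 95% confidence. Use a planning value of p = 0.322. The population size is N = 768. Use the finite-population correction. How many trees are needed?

For a proportion with margin E = 0.05 at 95% confidence, z = 1.960.
n = p̂(1−p̂)(z/E)² = 0.322 × 0.678 × (1.960/0.05)² = 335.47 — call this n₀.
Finite-population correction with N = 768: n = n₀ / (1 + (n₀−1)/N) = 335.47 / 1.436 = 233.61
Round up: n = 234.

234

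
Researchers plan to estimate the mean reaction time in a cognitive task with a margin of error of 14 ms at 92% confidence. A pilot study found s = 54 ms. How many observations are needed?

46

For a mean, the margin of error is E = z·σ/√n, so n = (zσ/E)².
At 92% confidence, z = 1.751.
n = (1.751 × 54 / 14)² = 45.61
Round up: n = 46.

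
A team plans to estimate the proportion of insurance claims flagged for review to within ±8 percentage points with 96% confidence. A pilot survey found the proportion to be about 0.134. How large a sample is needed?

For a proportion with margin E = 0.08 at 96% confidence, z = 2.054.
n = p̂(1−p̂)(z/E)² = 0.134 × 0.866 × (2.054/0.08)² = 76.50
Round up: n = 77.

77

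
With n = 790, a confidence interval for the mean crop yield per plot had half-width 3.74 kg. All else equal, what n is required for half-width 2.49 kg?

Margin of error scales as 1/√n, so n₂ = n₁·(E₁/E₂)².
n₂ = 790 × (3.74/2.49)² = 790 × 2.256 = 1782.24
Round up: n₂ = 1783.

1783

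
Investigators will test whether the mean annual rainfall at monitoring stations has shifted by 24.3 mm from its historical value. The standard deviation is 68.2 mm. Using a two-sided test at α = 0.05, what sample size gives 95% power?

For a one-sample z-test, n = ((z_{α/2} + z_β)·σ/δ)².
z_{α/2} = 1.960 (two-sided α = 0.05); z_β = 1.645 (power 95% → β = 0.05).
n = (3.605 × 68.2 / 24.3)² = 102.37
Round up: n = 103.

103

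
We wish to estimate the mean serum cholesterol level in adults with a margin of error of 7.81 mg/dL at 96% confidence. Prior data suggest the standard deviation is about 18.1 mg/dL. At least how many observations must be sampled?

23

For a mean, the margin of error is E = z·σ/√n, so n = (zσ/E)².
At 96% confidence, z = 2.054.
n = (2.054 × 18.1 / 7.81)² = 22.66
Round up: n = 23.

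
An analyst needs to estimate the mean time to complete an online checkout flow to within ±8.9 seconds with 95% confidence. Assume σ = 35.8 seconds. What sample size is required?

For a mean, the margin of error is E = z·σ/√n, so n = (zσ/E)².
At 95% confidence, z = 1.960.
n = (1.960 × 35.8 / 8.9)² = 62.16
Round up: n = 63.

63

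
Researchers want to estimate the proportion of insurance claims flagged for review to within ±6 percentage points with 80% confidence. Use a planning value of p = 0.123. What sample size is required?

For a proportion with margin E = 0.06 at 80% confidence, z = 1.282.
n = p̂(1−p̂)(z/E)² = 0.123 × 0.877 × (1.282/0.06)² = 49.25
Round up: n = 50.

50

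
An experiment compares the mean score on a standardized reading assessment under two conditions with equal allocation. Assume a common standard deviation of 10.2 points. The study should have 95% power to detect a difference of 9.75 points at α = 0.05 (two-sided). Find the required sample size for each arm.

29 per group

For two equal groups, n per group = 2·((z_{α/2} + z_β)·σ/δ)².
z_{α/2} = 1.960; z_β = 1.645 (power 95%).
n = 2 × (3.605 × 10.2 / 9.75)² = 2 × 14.22 = 28.44
Round up: n = 29 per group.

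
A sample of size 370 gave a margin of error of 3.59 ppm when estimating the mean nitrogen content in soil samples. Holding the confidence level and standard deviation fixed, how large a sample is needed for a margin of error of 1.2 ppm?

Margin of error scales as 1/√n, so n₂ = n₁·(E₁/E₂)².
n₂ = 370 × (3.59/1.2)² = 370 × 8.95 = 3311.50
Round up: n₂ = 3312.

3312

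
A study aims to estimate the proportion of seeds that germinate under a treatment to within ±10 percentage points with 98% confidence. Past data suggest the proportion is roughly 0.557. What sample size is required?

For a proportion with margin E = 0.1 at 98% confidence, z = 2.326.
n = p̂(1−p̂)(z/E)² = 0.557 × 0.443 × (2.326/0.1)² = 133.50
Round up: n = 134.

134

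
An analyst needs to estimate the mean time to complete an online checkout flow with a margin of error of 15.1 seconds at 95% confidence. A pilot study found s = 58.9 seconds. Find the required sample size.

n = 59

For a mean, the margin of error is E = z·σ/√n, so n = (zσ/E)².
At 95% confidence, z = 1.960.
n = (1.960 × 58.9 / 15.1)² = 58.45
Round up: n = 59.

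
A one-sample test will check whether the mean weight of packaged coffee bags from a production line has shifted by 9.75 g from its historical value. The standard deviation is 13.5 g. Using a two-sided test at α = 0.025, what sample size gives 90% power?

24

For a one-sample z-test, n = ((z_{α/2} + z_β)·σ/δ)².
z_{α/2} = 2.241 (two-sided α = 0.025); z_β = 1.282 (power 90% → β = 0.1).
n = (3.523 × 13.5 / 9.75)² = 23.79
Round up: n = 24.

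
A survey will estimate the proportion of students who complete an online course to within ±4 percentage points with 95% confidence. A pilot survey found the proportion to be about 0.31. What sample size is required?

For a proportion with margin E = 0.04 at 95% confidence, z = 1.960.
n = p̂(1−p̂)(z/E)² = 0.31 × 0.69 × (1.960/0.04)² = 513.57
Round up: n = 514.

514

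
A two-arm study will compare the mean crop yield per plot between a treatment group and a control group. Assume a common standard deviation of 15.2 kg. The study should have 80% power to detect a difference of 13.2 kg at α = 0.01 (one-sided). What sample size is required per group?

For two equal groups, n per group = 2·((z_α + z_β)·σ/δ)².
z_α = 2.326; z_β = 0.842 (power 80%).
n = 2 × (3.168 × 15.2 / 13.2)² = 2 × 13.31 = 26.62
Round up: n = 27 per group.

27 per group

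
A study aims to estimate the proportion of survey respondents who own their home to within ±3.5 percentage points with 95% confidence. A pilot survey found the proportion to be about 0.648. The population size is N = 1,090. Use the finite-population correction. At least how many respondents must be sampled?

433

For a proportion with margin E = 0.035 at 95% confidence, z = 1.960.
n = p̂(1−p̂)(z/E)² = 0.648 × 0.352 × (1.960/0.035)² = 715.31 — call this n₀.
Finite-population correction with N = 1,090: n = n₀ / (1 + (n₀−1)/N) = 715.31 / 1.655 = 432.21
Round up: n = 433.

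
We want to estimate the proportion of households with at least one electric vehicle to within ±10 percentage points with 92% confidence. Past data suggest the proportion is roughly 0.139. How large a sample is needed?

For a proportion with margin E = 0.1 at 92% confidence, z = 1.751.
n = p̂(1−p̂)(z/E)² = 0.139 × 0.861 × (1.751/0.1)² = 36.69
Round up: n = 37.

37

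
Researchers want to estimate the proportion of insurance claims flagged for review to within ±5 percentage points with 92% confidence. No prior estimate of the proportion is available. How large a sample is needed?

307

For a proportion with margin E = 0.05 at 92% confidence, z = 1.751.
With no prior estimate, use p = 0.5, which maximizes p(1−p) at 0.25.
n = 0.25 × (z/E)² = 0.25 × (1.751/0.05)² = 306.60
Round up: n = 307.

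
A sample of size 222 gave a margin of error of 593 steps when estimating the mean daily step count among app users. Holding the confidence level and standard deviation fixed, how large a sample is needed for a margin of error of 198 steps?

Margin of error scales as 1/√n, so n₂ = n₁·(E₁/E₂)².
n₂ = 222 × (593/198)² = 222 × 8.97 = 1991.34
Round up: n₂ = 1992.

1992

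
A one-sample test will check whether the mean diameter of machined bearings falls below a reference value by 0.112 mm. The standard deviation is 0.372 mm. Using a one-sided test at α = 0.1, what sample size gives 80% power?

For a one-sample z-test, n = ((z_α + z_β)·σ/δ)².
z_α = 1.282 (one-sided α = 0.1); z_β = 0.842 (power 80% → β = 0.2).
n = (2.124 × 0.372 / 0.112)² = 49.77
Round up: n = 50.

50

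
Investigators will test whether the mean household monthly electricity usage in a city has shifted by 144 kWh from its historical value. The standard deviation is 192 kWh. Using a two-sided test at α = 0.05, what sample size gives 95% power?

24

For a one-sample z-test, n = ((z_{α/2} + z_β)·σ/δ)².
z_{α/2} = 1.960 (two-sided α = 0.05); z_β = 1.645 (power 95% → β = 0.05).
n = (3.605 × 192 / 144)² = 23.10
Round up: n = 24.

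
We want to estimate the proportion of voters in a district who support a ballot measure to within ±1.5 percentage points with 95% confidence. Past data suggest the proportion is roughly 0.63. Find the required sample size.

For a proportion with margin E = 0.015 at 95% confidence, z = 1.960.
n = p̂(1−p̂)(z/E)² = 0.63 × 0.37 × (1.960/0.015)² = 3979.90
Round up: n = 3980.

3980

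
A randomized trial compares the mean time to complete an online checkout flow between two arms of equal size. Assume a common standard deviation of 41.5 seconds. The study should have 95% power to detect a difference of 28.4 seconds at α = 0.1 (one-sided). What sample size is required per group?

For two equal groups, n per group = 2·((z_α + z_β)·σ/δ)².
z_α = 1.282; z_β = 1.645 (power 95%).
n = 2 × (2.927 × 41.5 / 28.4)² = 2 × 18.29 = 36.58
Round up: n = 37 per group.

37 per group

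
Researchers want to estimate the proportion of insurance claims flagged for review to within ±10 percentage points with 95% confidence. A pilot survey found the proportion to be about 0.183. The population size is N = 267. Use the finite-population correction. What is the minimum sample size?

48

For a proportion with margin E = 0.1 at 95% confidence, z = 1.960.
n = p̂(1−p̂)(z/E)² = 0.183 × 0.817 × (1.960/0.1)² = 57.44 — call this n₀.
Finite-population correction with N = 267: n = n₀ / (1 + (n₀−1)/N) = 57.44 / 1.211 = 47.43
Round up: n = 48.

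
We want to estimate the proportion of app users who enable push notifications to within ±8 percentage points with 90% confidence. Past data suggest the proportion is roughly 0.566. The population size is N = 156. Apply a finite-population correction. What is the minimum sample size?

For a proportion with margin E = 0.08 at 90% confidence, z = 1.645.
n = p̂(1−p̂)(z/E)² = 0.566 × 0.434 × (1.645/0.08)² = 103.86 — call this n₀.
Finite-population correction with N = 156: n = n₀ / (1 + (n₀−1)/N) = 103.86 / 1.659 = 62.60
Round up: n = 63.

63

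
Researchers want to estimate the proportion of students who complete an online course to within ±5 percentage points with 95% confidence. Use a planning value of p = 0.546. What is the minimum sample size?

For a proportion with margin E = 0.05 at 95% confidence, z = 1.960.
n = p̂(1−p̂)(z/E)² = 0.546 × 0.454 × (1.960/0.05)² = 380.91
Round up: n = 381.

381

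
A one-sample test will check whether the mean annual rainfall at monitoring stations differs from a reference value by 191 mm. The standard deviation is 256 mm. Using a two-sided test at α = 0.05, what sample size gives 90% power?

For a one-sample z-test, n = ((z_{α/2} + z_β)·σ/δ)².
z_{α/2} = 1.960 (two-sided α = 0.05); z_β = 1.282 (power 90% → β = 0.1).
n = (3.242 × 256 / 191)² = 18.88
Round up: n = 19.

n = 19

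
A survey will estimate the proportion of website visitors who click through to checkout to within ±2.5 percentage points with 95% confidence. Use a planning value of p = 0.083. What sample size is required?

For a proportion with margin E = 0.025 at 95% confidence, z = 1.960.
n = p̂(1−p̂)(z/E)² = 0.083 × 0.917 × (1.960/0.025)² = 467.82
Round up: n = 468.

468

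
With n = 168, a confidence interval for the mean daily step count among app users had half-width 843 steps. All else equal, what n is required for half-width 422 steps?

Margin of error scales as 1/√n, so n₂ = n₁·(E₁/E₂)².
n₂ = 168 × (843/422)² = 168 × 3.991 = 670.49
Round up: n₂ = 671.

671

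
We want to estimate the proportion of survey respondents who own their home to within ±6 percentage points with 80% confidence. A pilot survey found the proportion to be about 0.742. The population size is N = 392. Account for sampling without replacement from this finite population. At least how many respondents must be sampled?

For a proportion with margin E = 0.06 at 80% confidence, z = 1.282.
n = p̂(1−p̂)(z/E)² = 0.742 × 0.258 × (1.282/0.06)² = 87.40 — call this n₀.
Finite-population correction with N = 392: n = n₀ / (1 + (n₀−1)/N) = 87.40 / 1.22 = 71.64
Round up: n = 72.

72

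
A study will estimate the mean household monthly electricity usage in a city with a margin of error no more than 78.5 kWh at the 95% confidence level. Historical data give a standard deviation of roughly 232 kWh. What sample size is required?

34

For a mean, the margin of error is E = z·σ/√n, so n = (zσ/E)².
At 95% confidence, z = 1.960.
n = (1.960 × 232 / 78.5)² = 33.55
Round up: n = 34.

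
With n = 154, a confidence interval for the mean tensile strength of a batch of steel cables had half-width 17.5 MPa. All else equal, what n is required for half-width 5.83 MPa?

n = 1388

Margin of error scales as 1/√n, so n₂ = n₁·(E₁/E₂)².
n₂ = 154 × (17.5/5.83)² = 154 × 9.01 = 1387.54
Round up: n₂ = 1388.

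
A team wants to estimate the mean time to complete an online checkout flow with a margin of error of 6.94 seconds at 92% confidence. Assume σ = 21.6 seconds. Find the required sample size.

For a mean, the margin of error is E = z·σ/√n, so n = (zσ/E)².
At 92% confidence, z = 1.751.
n = (1.751 × 21.6 / 6.94)² = 29.70
Round up: n = 30.

n = 30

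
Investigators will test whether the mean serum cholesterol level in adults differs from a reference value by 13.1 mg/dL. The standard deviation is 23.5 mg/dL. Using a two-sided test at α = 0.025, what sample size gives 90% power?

40

For a one-sample z-test, n = ((z_{α/2} + z_β)·σ/δ)².
z_{α/2} = 2.241 (two-sided α = 0.025); z_β = 1.282 (power 90% → β = 0.1).
n = (3.523 × 23.5 / 13.1)² = 39.94
Round up: n = 40.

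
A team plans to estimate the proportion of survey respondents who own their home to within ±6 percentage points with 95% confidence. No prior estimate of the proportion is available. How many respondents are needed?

For a proportion with margin E = 0.06 at 95% confidence, z = 1.960.
With no prior estimate, use p = 0.5, which maximizes p(1−p) at 0.25.
n = 0.25 × (z/E)² = 0.25 × (1.960/0.06)² = 266.78
Round up: n = 267.

267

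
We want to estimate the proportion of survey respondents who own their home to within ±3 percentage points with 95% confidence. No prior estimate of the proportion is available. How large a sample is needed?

n = 1068

For a proportion with margin E = 0.03 at 95% confidence, z = 1.960.
With no prior estimate, use p = 0.5, which maximizes p(1−p) at 0.25.
n = 0.25 × (z/E)² = 0.25 × (1.960/0.03)² = 1067.11
Round up: n = 1068.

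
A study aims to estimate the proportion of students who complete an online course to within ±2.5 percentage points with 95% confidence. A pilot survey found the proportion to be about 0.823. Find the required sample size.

896

For a proportion with margin E = 0.025 at 95% confidence, z = 1.960.
n = p̂(1−p̂)(z/E)² = 0.823 × 0.177 × (1.960/0.025)² = 895.38
Round up: n = 896.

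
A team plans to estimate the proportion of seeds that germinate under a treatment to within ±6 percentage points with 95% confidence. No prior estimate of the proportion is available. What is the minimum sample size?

267

For a proportion with margin E = 0.06 at 95% confidence, z = 1.960.
With no prior estimate, use p = 0.5, which maximizes p(1−p) at 0.25.
n = 0.25 × (z/E)² = 0.25 × (1.960/0.06)² = 266.78
Round up: n = 267.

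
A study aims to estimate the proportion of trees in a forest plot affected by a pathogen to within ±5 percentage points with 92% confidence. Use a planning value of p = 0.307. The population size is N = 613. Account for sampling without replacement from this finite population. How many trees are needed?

n = 184

For a proportion with margin E = 0.05 at 92% confidence, z = 1.751.
n = p̂(1−p̂)(z/E)² = 0.307 × 0.693 × (1.751/0.05)² = 260.92 — call this n₀.
Finite-population correction with N = 613: n = n₀ / (1 + (n₀−1)/N) = 260.92 / 1.424 = 183.23
Round up: n = 184.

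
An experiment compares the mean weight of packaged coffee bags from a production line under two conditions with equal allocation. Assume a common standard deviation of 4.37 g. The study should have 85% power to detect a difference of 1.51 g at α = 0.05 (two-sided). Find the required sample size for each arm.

151 per group

For two equal groups, n per group = 2·((z_{α/2} + z_β)·σ/δ)².
z_{α/2} = 1.960; z_β = 1.036 (power 85%).
n = 2 × (2.996 × 4.37 / 1.51)² = 2 × 75.18 = 150.36
Round up: n = 151 per group.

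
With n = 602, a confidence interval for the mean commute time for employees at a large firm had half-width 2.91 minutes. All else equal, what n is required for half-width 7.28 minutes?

97

Margin of error scales as 1/√n, so n₂ = n₁·(E₁/E₂)².
n₂ = 602 × (2.91/7.28)² = 602 × 0.1598 = 96.20
Round up: n₂ = 97.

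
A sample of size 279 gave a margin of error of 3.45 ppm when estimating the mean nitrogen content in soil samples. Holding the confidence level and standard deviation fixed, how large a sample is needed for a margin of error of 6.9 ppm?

Margin of error scales as 1/√n, so n₂ = n₁·(E₁/E₂)².
n₂ = 279 × (3.45/6.9)² = 279 × 0.25 = 69.75
Round up: n₂ = 70.

n = 70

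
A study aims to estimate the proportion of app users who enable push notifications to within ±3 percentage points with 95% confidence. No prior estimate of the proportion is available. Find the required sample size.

n = 1068

For a proportion with margin E = 0.03 at 95% confidence, z = 1.960.
With no prior estimate, use p = 0.5, which maximizes p(1−p) at 0.25.
n = 0.25 × (z/E)² = 0.25 × (1.960/0.03)² = 1067.11
Round up: n = 1068.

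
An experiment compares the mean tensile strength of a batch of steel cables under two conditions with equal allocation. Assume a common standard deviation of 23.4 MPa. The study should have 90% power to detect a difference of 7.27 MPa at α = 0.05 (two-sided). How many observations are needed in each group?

218 per group

For two equal groups, n per group = 2·((z_{α/2} + z_β)·σ/δ)².
z_{α/2} = 1.960; z_β = 1.282 (power 90%).
n = 2 × (3.242 × 23.4 / 7.27)² = 2 × 108.89 = 217.78
Round up: n = 218 per group.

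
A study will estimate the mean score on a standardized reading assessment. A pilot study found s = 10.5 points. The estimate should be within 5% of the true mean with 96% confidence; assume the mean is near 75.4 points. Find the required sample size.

33

For a mean, the margin of error is E = z·σ/√n, so n = (zσ/E)².
At 96% confidence, z = 2.054.
E = 5% of 75.4 = 3.77 points.
n = (2.054 × 10.5 / 3.77)² = 32.73
Round up: n = 33.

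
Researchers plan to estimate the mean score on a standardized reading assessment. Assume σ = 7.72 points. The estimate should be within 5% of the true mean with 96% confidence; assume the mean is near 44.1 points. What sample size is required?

52

For a mean, the margin of error is E = z·σ/√n, so n = (zσ/E)².
At 96% confidence, z = 2.054.
E = 5% of 44.1 = 2.205 points.
n = (2.054 × 7.72 / 2.205)² = 51.72
Round up: n = 52.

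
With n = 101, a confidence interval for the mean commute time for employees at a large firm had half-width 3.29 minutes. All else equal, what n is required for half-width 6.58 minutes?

Margin of error scales as 1/√n, so n₂ = n₁·(E₁/E₂)².
n₂ = 101 × (3.29/6.58)² = 101 × 0.25 = 25.25
Round up: n₂ = 26.

n = 26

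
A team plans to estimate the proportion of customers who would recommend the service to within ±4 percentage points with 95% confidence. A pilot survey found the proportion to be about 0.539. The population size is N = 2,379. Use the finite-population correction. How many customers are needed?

478

For a proportion with margin E = 0.04 at 95% confidence, z = 1.960.
n = p̂(1−p̂)(z/E)² = 0.539 × 0.461 × (1.960/0.04)² = 596.60 — call this n₀.
Finite-population correction with N = 2,379: n = n₀ / (1 + (n₀−1)/N) = 596.60 / 1.25 = 477.28
Round up: n = 478.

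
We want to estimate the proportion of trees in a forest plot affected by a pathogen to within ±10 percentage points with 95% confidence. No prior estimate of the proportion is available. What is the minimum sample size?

For a proportion with margin E = 0.1 at 95% confidence, z = 1.960.
With no prior estimate, use p = 0.5, which maximizes p(1−p) at 0.25.
n = 0.25 × (z/E)² = 0.25 × (1.960/0.1)² = 96.04
Round up: n = 97.

n = 97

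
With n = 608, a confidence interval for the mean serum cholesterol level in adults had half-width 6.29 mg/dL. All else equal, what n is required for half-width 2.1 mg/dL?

Margin of error scales as 1/√n, so n₂ = n₁·(E₁/E₂)².
n₂ = 608 × (6.29/2.1)² = 608 × 8.971 = 5454.37
Round up: n₂ = 5455.

5455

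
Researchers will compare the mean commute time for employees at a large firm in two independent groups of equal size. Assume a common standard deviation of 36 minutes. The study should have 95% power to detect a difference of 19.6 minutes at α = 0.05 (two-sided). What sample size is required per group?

88 per group

For two equal groups, n per group = 2·((z_{α/2} + z_β)·σ/δ)².
z_{α/2} = 1.960; z_β = 1.645 (power 95%).
n = 2 × (3.605 × 36 / 19.6)² = 2 × 43.84 = 87.68
Round up: n = 88 per group.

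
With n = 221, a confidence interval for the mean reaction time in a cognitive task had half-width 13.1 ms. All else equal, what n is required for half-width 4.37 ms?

1986

Margin of error scales as 1/√n, so n₂ = n₁·(E₁/E₂)².
n₂ = 221 × (13.1/4.37)² = 221 × 8.986 = 1985.91
Round up: n₂ = 1986.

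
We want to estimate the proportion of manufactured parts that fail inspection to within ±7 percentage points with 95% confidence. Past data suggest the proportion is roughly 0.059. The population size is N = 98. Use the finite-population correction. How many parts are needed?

31

For a proportion with margin E = 0.07 at 95% confidence, z = 1.960.
n = p̂(1−p̂)(z/E)² = 0.059 × 0.941 × (1.960/0.07)² = 43.53 — call this n₀.
Finite-population correction with N = 98: n = n₀ / (1 + (n₀−1)/N) = 43.53 / 1.434 = 30.36
Round up: n = 31.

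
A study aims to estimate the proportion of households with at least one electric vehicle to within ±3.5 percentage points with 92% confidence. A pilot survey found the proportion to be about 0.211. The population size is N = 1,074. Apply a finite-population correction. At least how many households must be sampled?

For a proportion with margin E = 0.035 at 92% confidence, z = 1.751.
n = p̂(1−p̂)(z/E)² = 0.211 × 0.789 × (1.751/0.035)² = 416.67 — call this n₀.
Finite-population correction with N = 1,074: n = n₀ / (1 + (n₀−1)/N) = 416.67 / 1.387 = 300.41
Round up: n = 301.

n = 301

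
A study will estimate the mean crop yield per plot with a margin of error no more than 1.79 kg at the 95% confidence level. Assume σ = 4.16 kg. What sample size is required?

For a mean, the margin of error is E = z·σ/√n, so n = (zσ/E)².
At 95% confidence, z = 1.960.
n = (1.960 × 4.16 / 1.79)² = 20.75
Round up: n = 21.

21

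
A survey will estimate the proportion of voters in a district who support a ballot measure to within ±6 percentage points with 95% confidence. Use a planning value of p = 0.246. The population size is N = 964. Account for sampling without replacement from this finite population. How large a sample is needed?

165

For a proportion with margin E = 0.06 at 95% confidence, z = 1.960.
n = p̂(1−p̂)(z/E)² = 0.246 × 0.754 × (1.960/0.06)² = 197.93 — call this n₀.
Finite-population correction with N = 964: n = n₀ / (1 + (n₀−1)/N) = 197.93 / 1.204 = 164.39
Round up: n = 165.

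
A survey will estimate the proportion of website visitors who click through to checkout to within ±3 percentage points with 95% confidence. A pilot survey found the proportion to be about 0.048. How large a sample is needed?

For a proportion with margin E = 0.03 at 95% confidence, z = 1.960.
n = p̂(1−p̂)(z/E)² = 0.048 × 0.952 × (1.960/0.03)² = 195.05
Round up: n = 196.

196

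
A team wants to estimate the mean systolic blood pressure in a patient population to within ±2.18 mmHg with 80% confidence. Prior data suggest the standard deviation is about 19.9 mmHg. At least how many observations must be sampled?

137

For a mean, the margin of error is E = z·σ/√n, so n = (zσ/E)².
At 80% confidence, z = 1.282.
n = (1.282 × 19.9 / 2.18)² = 136.95
Round up: n = 137.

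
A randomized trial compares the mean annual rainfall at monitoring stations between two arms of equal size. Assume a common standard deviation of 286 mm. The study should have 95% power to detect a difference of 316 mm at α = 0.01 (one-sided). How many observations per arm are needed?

26 per group

For two equal groups, n per group = 2·((z_α + z_β)·σ/δ)².
z_α = 2.326; z_β = 1.645 (power 95%).
n = 2 × (3.971 × 286 / 316)² = 2 × 12.92 = 25.84
Round up: n = 26 per group.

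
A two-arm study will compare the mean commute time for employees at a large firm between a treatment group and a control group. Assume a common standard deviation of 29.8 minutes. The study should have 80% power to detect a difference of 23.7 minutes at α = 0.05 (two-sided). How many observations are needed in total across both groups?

50 total

For two equal groups, n per group = 2·((z_{α/2} + z_β)·σ/δ)².
z_{α/2} = 1.960; z_β = 0.842 (power 80%).
n = 2 × (2.802 × 29.8 / 23.7)² = 2 × 12.41 = 24.82
Round up: n = 25 per group.
Total across both groups: 2 × 25 = 50.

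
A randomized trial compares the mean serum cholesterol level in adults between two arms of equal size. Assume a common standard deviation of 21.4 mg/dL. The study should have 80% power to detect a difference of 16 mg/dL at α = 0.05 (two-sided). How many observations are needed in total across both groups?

For two equal groups, n per group = 2·((z_{α/2} + z_β)·σ/δ)².
z_{α/2} = 1.960; z_β = 0.842 (power 80%).
n = 2 × (2.802 × 21.4 / 16)² = 2 × 14.05 = 28.10
Round up: n = 29 per group.
Total across both groups: 2 × 29 = 58.

58 total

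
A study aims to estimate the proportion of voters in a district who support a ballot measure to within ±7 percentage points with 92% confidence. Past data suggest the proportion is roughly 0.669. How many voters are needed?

139

For a proportion with margin E = 0.07 at 92% confidence, z = 1.751.
n = p̂(1−p̂)(z/E)² = 0.669 × 0.331 × (1.751/0.07)² = 138.56
Round up: n = 139.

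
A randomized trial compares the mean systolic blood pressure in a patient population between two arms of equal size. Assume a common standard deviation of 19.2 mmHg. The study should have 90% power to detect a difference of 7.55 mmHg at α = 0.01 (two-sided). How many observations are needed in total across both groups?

386 total

For two equal groups, n per group = 2·((z_{α/2} + z_β)·σ/δ)².
z_{α/2} = 2.576; z_β = 1.282 (power 90%).
n = 2 × (3.858 × 19.2 / 7.55)² = 2 × 96.26 = 192.52
Round up: n = 193 per group.
Total across both groups: 2 × 193 = 386.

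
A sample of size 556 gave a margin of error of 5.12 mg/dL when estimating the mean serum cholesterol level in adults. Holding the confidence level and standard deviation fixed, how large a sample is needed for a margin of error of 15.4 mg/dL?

Margin of error scales as 1/√n, so n₂ = n₁·(E₁/E₂)².
n₂ = 556 × (5.12/15.4)² = 556 × 0.1105 = 61.44
Round up: n₂ = 62.

62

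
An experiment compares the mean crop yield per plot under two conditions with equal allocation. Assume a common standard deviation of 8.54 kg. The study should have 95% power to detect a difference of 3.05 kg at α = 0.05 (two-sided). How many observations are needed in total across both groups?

408 total

For two equal groups, n per group = 2·((z_{α/2} + z_β)·σ/δ)².
z_{α/2} = 1.960; z_β = 1.645 (power 95%).
n = 2 × (3.605 × 8.54 / 3.05)² = 2 × 101.89 = 203.78
Round up: n = 204 per group.
Total across both groups: 2 × 204 = 408.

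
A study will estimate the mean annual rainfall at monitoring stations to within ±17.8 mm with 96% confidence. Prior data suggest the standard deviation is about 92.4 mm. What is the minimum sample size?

114

For a mean, the margin of error is E = z·σ/√n, so n = (zσ/E)².
At 96% confidence, z = 2.054.
n = (2.054 × 92.4 / 17.8)² = 113.69
Round up: n = 114.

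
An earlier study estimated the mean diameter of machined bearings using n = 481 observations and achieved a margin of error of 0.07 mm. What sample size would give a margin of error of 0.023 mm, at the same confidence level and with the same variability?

Margin of error scales as 1/√n, so n₂ = n₁·(E₁/E₂)².
n₂ = 481 × (0.07/0.023)² = 481 × 9.263 = 4455.50
Round up: n₂ = 4456.

n = 4456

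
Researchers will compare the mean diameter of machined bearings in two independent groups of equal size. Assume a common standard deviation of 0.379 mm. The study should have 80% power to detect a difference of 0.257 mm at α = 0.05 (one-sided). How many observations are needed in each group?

27 per group

For two equal groups, n per group = 2·((z_α + z_β)·σ/δ)².
z_α = 1.645; z_β = 0.842 (power 80%).
n = 2 × (2.487 × 0.379 / 0.257)² = 2 × 13.45 = 26.90
Round up: n = 27 per group.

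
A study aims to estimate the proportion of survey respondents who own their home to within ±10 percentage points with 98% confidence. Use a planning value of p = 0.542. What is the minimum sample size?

For a proportion with margin E = 0.1 at 98% confidence, z = 2.326.
n = p̂(1−p̂)(z/E)² = 0.542 × 0.458 × (2.326/0.1)² = 134.30
Round up: n = 135.

135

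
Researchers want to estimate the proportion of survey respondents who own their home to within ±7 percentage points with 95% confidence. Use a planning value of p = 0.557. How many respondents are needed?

For a proportion with margin E = 0.07 at 95% confidence, z = 1.960.
n = p̂(1−p̂)(z/E)² = 0.557 × 0.443 × (1.960/0.07)² = 193.45
Round up: n = 194.

194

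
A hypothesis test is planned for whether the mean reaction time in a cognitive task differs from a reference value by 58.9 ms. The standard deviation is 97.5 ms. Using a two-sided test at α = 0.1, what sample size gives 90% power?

n = 24

For a one-sample z-test, n = ((z_{α/2} + z_β)·σ/δ)².
z_{α/2} = 1.645 (two-sided α = 0.1); z_β = 1.282 (power 90% → β = 0.1).
n = (2.927 × 97.5 / 58.9)² = 23.48
Round up: n = 24.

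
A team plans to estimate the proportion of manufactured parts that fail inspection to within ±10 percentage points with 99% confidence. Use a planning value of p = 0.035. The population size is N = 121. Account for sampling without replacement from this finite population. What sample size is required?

For a proportion with margin E = 0.1 at 99% confidence, z = 2.576.
n = p̂(1−p̂)(z/E)² = 0.035 × 0.965 × (2.576/0.1)² = 22.41 — call this n₀.
Finite-population correction with N = 121: n = n₀ / (1 + (n₀−1)/N) = 22.41 / 1.177 = 19.04
Round up: n = 20.

20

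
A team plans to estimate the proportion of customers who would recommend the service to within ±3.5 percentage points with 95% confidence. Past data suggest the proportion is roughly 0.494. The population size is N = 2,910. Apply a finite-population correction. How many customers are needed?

For a proportion with margin E = 0.035 at 95% confidence, z = 1.960.
n = p̂(1−p̂)(z/E)² = 0.494 × 0.506 × (1.960/0.035)² = 783.89 — call this n₀.
Finite-population correction with N = 2,910: n = n₀ / (1 + (n₀−1)/N) = 783.89 / 1.269 = 617.72
Round up: n = 618.

n = 618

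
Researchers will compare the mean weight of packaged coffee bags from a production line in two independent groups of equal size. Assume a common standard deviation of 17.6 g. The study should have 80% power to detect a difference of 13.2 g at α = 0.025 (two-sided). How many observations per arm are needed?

34 per group

For two equal groups, n per group = 2·((z_{α/2} + z_β)·σ/δ)².
z_{α/2} = 2.241; z_β = 0.842 (power 80%).
n = 2 × (3.083 × 17.6 / 13.2)² = 2 × 16.90 = 33.80
Round up: n = 34 per group.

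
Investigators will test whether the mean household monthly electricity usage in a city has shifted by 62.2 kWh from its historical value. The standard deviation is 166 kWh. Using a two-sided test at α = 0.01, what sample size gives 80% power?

For a one-sample z-test, n = ((z_{α/2} + z_β)·σ/δ)².
z_{α/2} = 2.576 (two-sided α = 0.01); z_β = 0.842 (power 80% → β = 0.2).
n = (3.418 × 166 / 62.2)² = 83.21
Round up: n = 84.

84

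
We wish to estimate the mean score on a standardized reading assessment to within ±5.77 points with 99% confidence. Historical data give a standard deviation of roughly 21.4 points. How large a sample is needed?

92

For a mean, the margin of error is E = z·σ/√n, so n = (zσ/E)².
At 99% confidence, z = 2.576.
n = (2.576 × 21.4 / 5.77)² = 91.28
Round up: n = 92.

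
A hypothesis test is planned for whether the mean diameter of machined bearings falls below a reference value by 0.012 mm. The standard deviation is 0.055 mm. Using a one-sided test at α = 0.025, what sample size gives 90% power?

221

For a one-sample z-test, n = ((z_α + z_β)·σ/δ)².
z_α = 1.960 (one-sided α = 0.025); z_β = 1.282 (power 90% → β = 0.1).
n = (3.242 × 0.055 / 0.012)² = 220.79
Round up: n = 221.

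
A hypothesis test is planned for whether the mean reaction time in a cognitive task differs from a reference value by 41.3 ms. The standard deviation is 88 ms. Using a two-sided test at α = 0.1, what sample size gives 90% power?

For a one-sample z-test, n = ((z_{α/2} + z_β)·σ/δ)².
z_{α/2} = 1.645 (two-sided α = 0.1); z_β = 1.282 (power 90% → β = 0.1).
n = (2.927 × 88 / 41.3)² = 38.90
Round up: n = 39.

39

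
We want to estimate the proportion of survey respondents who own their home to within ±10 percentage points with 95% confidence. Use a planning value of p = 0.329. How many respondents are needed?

For a proportion with margin E = 0.1 at 95% confidence, z = 1.960.
n = p̂(1−p̂)(z/E)² = 0.329 × 0.671 × (1.960/0.1)² = 84.81
Round up: n = 85.

85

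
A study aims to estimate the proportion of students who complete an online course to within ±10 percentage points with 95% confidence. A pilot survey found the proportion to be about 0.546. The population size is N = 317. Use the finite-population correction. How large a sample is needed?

For a proportion with margin E = 0.1 at 95% confidence, z = 1.960.
n = p̂(1−p̂)(z/E)² = 0.546 × 0.454 × (1.960/0.1)² = 95.23 — call this n₀.
Finite-population correction with N = 317: n = n₀ / (1 + (n₀−1)/N) = 95.23 / 1.297 = 73.42
Round up: n = 74.

74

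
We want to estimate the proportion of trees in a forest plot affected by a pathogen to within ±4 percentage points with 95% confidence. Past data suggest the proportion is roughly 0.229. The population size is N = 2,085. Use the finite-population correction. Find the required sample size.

For a proportion with margin E = 0.04 at 95% confidence, z = 1.960.
n = p̂(1−p̂)(z/E)² = 0.229 × 0.771 × (1.960/0.04)² = 423.92 — call this n₀.
Finite-population correction with N = 2,085: n = n₀ / (1 + (n₀−1)/N) = 423.92 / 1.203 = 352.39
Round up: n = 353.

n = 353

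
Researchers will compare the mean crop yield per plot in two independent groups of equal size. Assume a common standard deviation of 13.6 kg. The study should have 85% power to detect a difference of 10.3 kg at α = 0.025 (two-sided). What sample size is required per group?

For two equal groups, n per group = 2·((z_{α/2} + z_β)·σ/δ)².
z_{α/2} = 2.241; z_β = 1.036 (power 85%).
n = 2 × (3.277 × 13.6 / 10.3)² = 2 × 18.72 = 37.44
Round up: n = 38 per group.

38 per group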